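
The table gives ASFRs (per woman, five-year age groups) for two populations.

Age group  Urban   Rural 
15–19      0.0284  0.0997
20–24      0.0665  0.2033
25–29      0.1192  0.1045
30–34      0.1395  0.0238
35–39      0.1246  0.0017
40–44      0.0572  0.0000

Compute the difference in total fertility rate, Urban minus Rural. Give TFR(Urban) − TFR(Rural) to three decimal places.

Urban:
  Sum of ASFRs = 0.0284 + 0.0665 + 0.1192 + 0.1395 + 0.1246 + 0.0572 = 0.5354
  TFR = 5 × 0.5354 = 2.677
Rural:
  Sum of ASFRs = 0.0997 + 0.2033 + 0.1045 + 0.0238 + 0.0017 + 0.0000 = 0.4330
  TFR = 5 × 0.4330 = 2.165
Difference = 2.677 − 2.165 = 0.512

0.512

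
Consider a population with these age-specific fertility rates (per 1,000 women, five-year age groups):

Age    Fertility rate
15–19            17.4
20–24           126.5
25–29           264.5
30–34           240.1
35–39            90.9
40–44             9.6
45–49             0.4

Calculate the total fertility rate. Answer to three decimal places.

Sum of ASFRs = 17.4 + 126.5 + 264.5 + 240.1 + 90.9 + 9.6 + 0.4 = 749.4
TFR = 5 × 749.4 / 1000 = 3.747

3.747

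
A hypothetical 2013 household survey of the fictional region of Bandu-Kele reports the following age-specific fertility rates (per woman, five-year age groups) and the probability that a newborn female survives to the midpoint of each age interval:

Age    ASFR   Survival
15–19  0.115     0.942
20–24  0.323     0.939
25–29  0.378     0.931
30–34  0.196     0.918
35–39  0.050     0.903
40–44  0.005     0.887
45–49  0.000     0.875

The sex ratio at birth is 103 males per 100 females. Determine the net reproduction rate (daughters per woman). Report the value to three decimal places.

2.446

Proportion female at birth = 100 / (100 + 103) = 0.49261.
Weighting each age-specific rate by interval width and survival:
  15–19: 5 × 0.115 × 0.942 = 0.54165
  20–24: 5 × 0.323 × 0.939 = 1.51649
  25–29: 5 × 0.378 × 0.931 = 1.75959
  30–34: 5 × 0.196 × 0.918 = 0.89964
  35–39: 5 × 0.050 × 0.903 = 0.22575
  40–44: 5 × 0.005 × 0.887 = 0.02218
  45–49: 5 × 0.000 × 0.875 = 0.00000
Sum = 4.96530
NRR = 0.49261 × 4.96530 = 2.44596
NRR > 1, so each generation more than replaces itself.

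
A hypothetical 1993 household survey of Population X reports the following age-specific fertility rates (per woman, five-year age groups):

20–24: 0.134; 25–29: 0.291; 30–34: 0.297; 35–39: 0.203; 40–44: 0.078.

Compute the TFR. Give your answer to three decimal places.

Sum of ASFRs = 0.134 + 0.291 + 0.297 + 0.203 + 0.078 = 1.003
TFR = 5 × 1.003 = 5.015

5.015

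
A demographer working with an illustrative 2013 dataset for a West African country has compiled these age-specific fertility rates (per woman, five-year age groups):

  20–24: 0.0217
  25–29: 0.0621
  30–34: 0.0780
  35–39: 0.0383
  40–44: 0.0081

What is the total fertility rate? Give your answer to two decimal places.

Sum of ASFRs = 0.0217 + 0.0621 + 0.0780 + 0.0383 + 0.0081 = 0.2082
TFR = 5 × 0.2082 = 1.041

1.04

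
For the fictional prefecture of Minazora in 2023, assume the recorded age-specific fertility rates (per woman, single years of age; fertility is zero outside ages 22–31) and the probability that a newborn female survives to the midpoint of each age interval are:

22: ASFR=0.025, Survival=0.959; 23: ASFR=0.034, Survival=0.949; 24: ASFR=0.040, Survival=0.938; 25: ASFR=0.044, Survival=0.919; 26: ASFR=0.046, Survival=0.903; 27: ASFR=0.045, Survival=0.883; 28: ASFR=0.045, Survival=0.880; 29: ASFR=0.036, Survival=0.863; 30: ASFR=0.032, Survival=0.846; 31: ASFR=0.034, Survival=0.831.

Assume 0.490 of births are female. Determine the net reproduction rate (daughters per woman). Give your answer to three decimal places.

0.167

Proportion female at birth = 0.490.
Each age group contributes 1 × ASFR × survival:
  22: 1 × 0.025 × 0.959 = 0.02398
  23: 1 × 0.034 × 0.949 = 0.03227
  24: 1 × 0.040 × 0.938 = 0.03752
  25: 1 × 0.044 × 0.919 = 0.04044
  26: 1 × 0.046 × 0.903 = 0.04154
  27: 1 × 0.045 × 0.883 = 0.03974
  28: 1 × 0.045 × 0.880 = 0.03960
  29: 1 × 0.036 × 0.863 = 0.03107
  30: 1 × 0.032 × 0.846 = 0.02707
  31: 1 × 0.034 × 0.831 = 0.02825
Sum = 0.34148
NRR = 0.490 × 0.34148 = 0.16733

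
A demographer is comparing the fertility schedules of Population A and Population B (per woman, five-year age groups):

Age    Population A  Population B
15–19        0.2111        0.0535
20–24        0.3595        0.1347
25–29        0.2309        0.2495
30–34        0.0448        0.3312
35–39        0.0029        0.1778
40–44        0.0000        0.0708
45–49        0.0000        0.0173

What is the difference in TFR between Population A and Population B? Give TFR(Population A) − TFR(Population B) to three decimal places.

-0.928

Population A:
  Sum of ASFRs = 0.2111 + 0.3595 + 0.2309 + 0.0448 + 0.0029 + 0.0000 + 0.0000 = 0.8492
  TFR = 5 × 0.8492 = 4.246
Population B:
  Sum of ASFRs = 0.0535 + 0.1347 + 0.2495 + 0.3312 + 0.1778 + 0.0708 + 0.0173 = 1.0348
  TFR = 5 × 1.0348 = 5.174
Difference = 4.246 − 5.174 = -0.928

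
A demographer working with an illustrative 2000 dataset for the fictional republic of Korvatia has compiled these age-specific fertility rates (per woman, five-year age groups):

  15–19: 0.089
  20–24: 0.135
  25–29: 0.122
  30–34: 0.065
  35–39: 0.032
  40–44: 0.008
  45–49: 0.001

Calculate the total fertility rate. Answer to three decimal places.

2.260

Sum of ASFRs = 0.089 + 0.135 + 0.122 + 0.065 + 0.032 + 0.008 + 0.001 = 0.452
TFR = 5 × 0.452 = 2.26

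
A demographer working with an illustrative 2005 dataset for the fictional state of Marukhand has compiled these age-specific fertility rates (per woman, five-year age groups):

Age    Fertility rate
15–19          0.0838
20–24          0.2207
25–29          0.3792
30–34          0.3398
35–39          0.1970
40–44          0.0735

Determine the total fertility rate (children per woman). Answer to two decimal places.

Sum of ASFRs = 0.0838 + 0.2207 + 0.3792 + 0.3398 + 0.1970 + 0.0735 = 1.2940
TFR = 5 × 1.2940 = 6.47

6.47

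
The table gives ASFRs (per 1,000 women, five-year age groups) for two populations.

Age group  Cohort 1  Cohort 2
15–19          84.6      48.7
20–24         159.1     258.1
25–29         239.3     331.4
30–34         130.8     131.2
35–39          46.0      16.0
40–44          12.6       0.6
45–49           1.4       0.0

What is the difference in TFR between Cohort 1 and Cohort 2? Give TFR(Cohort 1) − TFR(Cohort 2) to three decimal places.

Cohort 1:
  Sum of ASFRs = 84.6 + 159.1 + 239.3 + 130.8 + 46.0 + 12.6 + 1.4 = 673.8
  TFR = 5 × 673.8 / 1000 = 3.369
Cohort 2:
  Sum of ASFRs = 48.7 + 258.1 + 331.4 + 131.2 + 16.0 + 0.6 + 0.0 = 786.0
  TFR = 5 × 786.0 / 1000 = 3.93
Difference = 3.369 − 3.93 = -0.561

-0.561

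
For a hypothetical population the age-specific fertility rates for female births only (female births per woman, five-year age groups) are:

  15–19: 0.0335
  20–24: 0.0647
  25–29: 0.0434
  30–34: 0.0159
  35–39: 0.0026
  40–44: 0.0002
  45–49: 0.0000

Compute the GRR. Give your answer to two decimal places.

0.80

Sum of female ASFRs = 0.0335 + 0.0647 + 0.0434 + 0.0159 + 0.0026 + 0.0002 + 0.0000 = 0.1603
GRR = 5 × 0.1603 = 0.8015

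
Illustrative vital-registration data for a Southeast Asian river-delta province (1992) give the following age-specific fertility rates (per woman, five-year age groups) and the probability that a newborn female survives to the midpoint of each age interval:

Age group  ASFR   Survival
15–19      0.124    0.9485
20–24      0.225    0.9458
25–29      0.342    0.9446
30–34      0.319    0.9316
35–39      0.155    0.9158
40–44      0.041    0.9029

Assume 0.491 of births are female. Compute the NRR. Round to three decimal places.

2.773

Proportion female at birth = 0.491.
Weighting each age-specific rate by interval width and survival:
  15–19: 5 × 0.124 × 0.9485 = 0.58807
  20–24: 5 × 0.225 × 0.9458 = 1.06403
  25–29: 5 × 0.342 × 0.9446 = 1.61527
  30–34: 5 × 0.319 × 0.9316 = 1.48590
  35–39: 5 × 0.155 × 0.9158 = 0.70975
  40–44: 5 × 0.041 × 0.9029 = 0.18509
Sum = 5.64811
NRR = 0.491 × 5.64811 = 2.77322
An NRR exceeding 1 indicates intrinsic growth under these rates.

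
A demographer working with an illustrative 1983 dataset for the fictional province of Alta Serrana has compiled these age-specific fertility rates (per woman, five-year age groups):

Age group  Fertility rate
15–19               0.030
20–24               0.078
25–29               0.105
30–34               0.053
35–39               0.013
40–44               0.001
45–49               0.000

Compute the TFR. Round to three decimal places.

1.400

Sum of ASFRs = 0.030 + 0.078 + 0.105 + 0.053 + 0.013 + 0.001 + 0.000 = 0.280
TFR = 5 × 0.280 = 1.4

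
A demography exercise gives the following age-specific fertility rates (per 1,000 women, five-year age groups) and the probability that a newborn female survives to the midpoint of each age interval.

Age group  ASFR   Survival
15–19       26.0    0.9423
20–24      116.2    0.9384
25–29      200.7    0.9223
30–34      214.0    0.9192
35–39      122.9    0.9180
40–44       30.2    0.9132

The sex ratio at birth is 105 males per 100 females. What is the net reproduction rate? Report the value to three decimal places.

Proportion female at birth = 100 / (100 + 105) = 0.48780.
Weighting each age-specific rate by interval width and survival:
  15–19: 5 × 26.0/1000 × 0.9423 = 0.12250
  20–24: 5 × 116.2/1000 × 0.9384 = 0.54521
  25–29: 5 × 200.7/1000 × 0.9223 = 0.92553
  30–34: 5 × 214.0/1000 × 0.9192 = 0.98354
  35–39: 5 × 122.9/1000 × 0.9180 = 0.56411
  40–44: 5 × 30.2/1000 × 0.9132 = 0.13789
Sum = 3.27878
NRR = 0.48780 × 3.27878 = 1.59939
With NRR above 1 the population is above replacement fertility.

1.599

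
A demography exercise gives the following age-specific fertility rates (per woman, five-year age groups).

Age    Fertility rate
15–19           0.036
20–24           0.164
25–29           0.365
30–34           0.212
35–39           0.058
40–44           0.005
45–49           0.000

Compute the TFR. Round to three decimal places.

Sum of ASFRs = 0.036 + 0.164 + 0.365 + 0.212 + 0.058 + 0.005 + 0.000 = 0.840
TFR = 5 × 0.840 = 4.2

4.200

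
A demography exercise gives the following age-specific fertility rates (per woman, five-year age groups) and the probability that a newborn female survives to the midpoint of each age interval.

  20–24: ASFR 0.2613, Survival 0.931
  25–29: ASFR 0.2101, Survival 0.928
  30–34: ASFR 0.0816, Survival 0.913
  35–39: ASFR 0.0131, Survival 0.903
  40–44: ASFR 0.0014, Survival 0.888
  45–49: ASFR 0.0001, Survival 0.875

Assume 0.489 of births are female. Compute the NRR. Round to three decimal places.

1.286

Proportion female at birth = 0.489.
Survival-weighted fertility by age (5·fₓ·Sₓ):
  20–24: 5 × 0.2613 × 0.931 = 1.21635
  25–29: 5 × 0.2101 × 0.928 = 0.97486
  30–34: 5 × 0.0816 × 0.913 = 0.37250
  35–39: 5 × 0.0131 × 0.903 = 0.05915
  40–44: 5 × 0.0014 × 0.888 = 0.00622
  45–49: 5 × 0.0001 × 0.875 = 0.00044
Sum = 2.62952
NRR = 0.489 × 2.62952 = 1.28584
An NRR exceeding 1 indicates intrinsic growth under these rates.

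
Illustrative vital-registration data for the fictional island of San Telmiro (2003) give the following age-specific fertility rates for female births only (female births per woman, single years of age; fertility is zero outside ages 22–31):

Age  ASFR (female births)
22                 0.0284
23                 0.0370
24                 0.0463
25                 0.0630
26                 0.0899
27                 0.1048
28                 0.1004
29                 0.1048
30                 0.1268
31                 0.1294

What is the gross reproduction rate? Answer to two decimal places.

Sum of female ASFRs = 0.0284 + 0.0370 + 0.0463 + 0.0630 + 0.0899 + 0.1048 + 0.1004 + 0.1048 + 0.1268 + 0.1294 = 0.8308
GRR = 0.8308

0.83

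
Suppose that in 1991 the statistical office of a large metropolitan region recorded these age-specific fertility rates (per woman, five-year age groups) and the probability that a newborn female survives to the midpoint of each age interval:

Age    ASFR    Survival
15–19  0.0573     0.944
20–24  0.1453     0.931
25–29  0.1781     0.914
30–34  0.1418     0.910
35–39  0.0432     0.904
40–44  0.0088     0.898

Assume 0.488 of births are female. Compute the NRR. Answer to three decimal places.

Proportion female at birth = 0.488.
Per-age-group product (5 × ASFR × survival probability):
  15–19: 5 × 0.0573 × 0.944 = 0.27046
  20–24: 5 × 0.1453 × 0.931 = 0.67637
  25–29: 5 × 0.1781 × 0.914 = 0.81392
  30–34: 5 × 0.1418 × 0.910 = 0.64519
  35–39: 5 × 0.0432 × 0.904 = 0.19526
  40–44: 5 × 0.0088 × 0.898 = 0.03951
Sum = 2.64071
NRR = 0.488 × 2.64071 = 1.28867
With NRR above 1 the population is above replacement fertility.

1.289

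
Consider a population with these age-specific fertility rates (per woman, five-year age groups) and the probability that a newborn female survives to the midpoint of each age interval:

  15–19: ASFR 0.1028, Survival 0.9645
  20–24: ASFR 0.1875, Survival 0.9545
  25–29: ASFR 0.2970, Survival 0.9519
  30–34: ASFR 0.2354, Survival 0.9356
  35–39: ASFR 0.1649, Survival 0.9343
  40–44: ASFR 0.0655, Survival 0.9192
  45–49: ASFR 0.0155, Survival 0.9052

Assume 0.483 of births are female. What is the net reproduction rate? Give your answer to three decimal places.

2.438

Proportion female at birth = 0.483.
Each age group contributes 5 × ASFR × survival:
  15–19: 5 × 0.1028 × 0.9645 = 0.49575
  20–24: 5 × 0.1875 × 0.9545 = 0.89484
  25–29: 5 × 0.2970 × 0.9519 = 1.41357
  30–34: 5 × 0.2354 × 0.9356 = 1.10120
  35–39: 5 × 0.1649 × 0.9343 = 0.77033
  40–44: 5 × 0.0655 × 0.9192 = 0.30104
  45–49: 5 × 0.0155 × 0.9052 = 0.07015
Sum = 5.04688
NRR = 0.483 × 5.04688 = 2.43764
An NRR exceeding 1 indicates intrinsic growth under these rates.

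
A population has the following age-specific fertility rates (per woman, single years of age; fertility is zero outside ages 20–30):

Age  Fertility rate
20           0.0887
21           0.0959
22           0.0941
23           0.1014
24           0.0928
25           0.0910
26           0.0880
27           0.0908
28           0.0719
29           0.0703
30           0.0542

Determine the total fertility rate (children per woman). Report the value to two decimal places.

Sum of ASFRs = 0.0887 + 0.0959 + 0.0941 + 0.1014 + 0.0928 + 0.0910 + 0.0880 + 0.0908 + 0.0719 + 0.0703 + 0.0542 = 0.9391
TFR = 0.9391

0.94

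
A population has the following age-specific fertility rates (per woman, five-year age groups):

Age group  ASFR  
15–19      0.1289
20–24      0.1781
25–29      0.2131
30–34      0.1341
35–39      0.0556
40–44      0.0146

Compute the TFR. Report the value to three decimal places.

Sum of ASFRs = 0.1289 + 0.1781 + 0.2131 + 0.1341 + 0.0556 + 0.0146 = 0.7244
TFR = 5 × 0.7244 = 3.622

3.622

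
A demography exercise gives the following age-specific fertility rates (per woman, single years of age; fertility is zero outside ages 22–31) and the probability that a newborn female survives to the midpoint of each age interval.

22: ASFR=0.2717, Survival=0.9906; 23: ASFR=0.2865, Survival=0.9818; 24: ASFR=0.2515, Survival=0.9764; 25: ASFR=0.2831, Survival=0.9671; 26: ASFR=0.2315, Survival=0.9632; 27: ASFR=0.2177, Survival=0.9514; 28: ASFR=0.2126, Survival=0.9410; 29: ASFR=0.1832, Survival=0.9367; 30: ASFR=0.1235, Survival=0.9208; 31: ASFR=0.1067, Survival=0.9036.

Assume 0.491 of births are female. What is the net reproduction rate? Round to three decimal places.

Proportion female at birth = 0.491.
Per-age-group product (1 × ASFR × survival probability):
  22: 1 × 0.2717 × 0.9906 = 0.26915
  23: 1 × 0.2865 × 0.9818 = 0.28129
  24: 1 × 0.2515 × 0.9764 = 0.24556
  25: 1 × 0.2831 × 0.9671 = 0.27379
  26: 1 × 0.2315 × 0.9632 = 0.22298
  27: 1 × 0.2177 × 0.9514 = 0.20712
  28: 1 × 0.2126 × 0.9410 = 0.20006
  29: 1 × 0.1832 × 0.9367 = 0.17160
  30: 1 × 0.1235 × 0.9208 = 0.11372
  31: 1 × 0.1067 × 0.9036 = 0.09641
Sum = 2.08168
NRR = 0.491 × 2.08168 = 1.02210

1.022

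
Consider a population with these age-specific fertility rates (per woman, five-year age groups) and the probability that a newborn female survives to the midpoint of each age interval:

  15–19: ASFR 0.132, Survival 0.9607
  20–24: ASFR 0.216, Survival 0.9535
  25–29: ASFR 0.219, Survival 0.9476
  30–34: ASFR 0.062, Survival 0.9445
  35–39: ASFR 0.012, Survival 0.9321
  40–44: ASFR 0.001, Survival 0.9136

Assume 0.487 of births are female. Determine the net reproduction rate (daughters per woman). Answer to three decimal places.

1.488

Proportion female at birth = 0.487.
Per-age-group product (5 × ASFR × survival probability):
  15–19: 5 × 0.132 × 0.9607 = 0.63406
  20–24: 5 × 0.216 × 0.9535 = 1.02978
  25–29: 5 × 0.219 × 0.9476 = 1.03762
  30–34: 5 × 0.062 × 0.9445 = 0.29280
  35–39: 5 × 0.012 × 0.9321 = 0.05593
  40–44: 5 × 0.001 × 0.9136 = 0.00457
Sum = 3.05476
NRR = 0.487 × 3.05476 = 1.48767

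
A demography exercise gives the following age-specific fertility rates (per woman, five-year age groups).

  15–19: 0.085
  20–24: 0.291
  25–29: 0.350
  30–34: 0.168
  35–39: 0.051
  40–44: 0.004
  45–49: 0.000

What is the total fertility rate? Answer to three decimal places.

4.745

Sum of ASFRs = 0.085 + 0.291 + 0.350 + 0.168 + 0.051 + 0.004 + 0.000 = 0.949
TFR = 5 × 0.949 = 4.745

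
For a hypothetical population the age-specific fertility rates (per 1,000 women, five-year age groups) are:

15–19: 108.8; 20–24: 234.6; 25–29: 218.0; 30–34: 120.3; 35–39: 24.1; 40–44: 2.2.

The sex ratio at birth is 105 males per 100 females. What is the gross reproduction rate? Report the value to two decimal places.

Proportion female at birth = 100 / (100 + 105) = 0.48780.
Sum of ASFRs = 108.8 + 234.6 + 218.0 + 120.3 + 24.1 + 2.2 = 708.0
TFR = 5 × 708.0 / 1000 = 3.54
GRR = 0.48780 × 3.54 = 1.72681

1.73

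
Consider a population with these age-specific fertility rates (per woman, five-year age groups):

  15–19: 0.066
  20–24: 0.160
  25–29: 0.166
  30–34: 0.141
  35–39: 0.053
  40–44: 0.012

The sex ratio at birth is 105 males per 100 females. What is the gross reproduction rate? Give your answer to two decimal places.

1.46

Proportion female at birth = 100 / (100 + 105) = 0.48780.
Sum of ASFRs = 0.066 + 0.160 + 0.166 + 0.141 + 0.053 + 0.012 = 0.598
TFR = 5 × 0.598 = 2.99
GRR = 0.48780 × 2.99 = 1.45852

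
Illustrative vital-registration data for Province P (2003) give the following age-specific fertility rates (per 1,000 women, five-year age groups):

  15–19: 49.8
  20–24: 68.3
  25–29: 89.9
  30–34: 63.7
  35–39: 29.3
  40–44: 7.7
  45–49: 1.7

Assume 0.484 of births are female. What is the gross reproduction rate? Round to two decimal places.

Proportion female at birth = 0.484.
Sum of ASFRs = 49.8 + 68.3 + 89.9 + 63.7 + 29.3 + 7.7 + 1.7 = 310.4
TFR = 5 × 310.4 / 1000 = 1.552
GRR = 0.484 × 1.552 = 0.75117

0.75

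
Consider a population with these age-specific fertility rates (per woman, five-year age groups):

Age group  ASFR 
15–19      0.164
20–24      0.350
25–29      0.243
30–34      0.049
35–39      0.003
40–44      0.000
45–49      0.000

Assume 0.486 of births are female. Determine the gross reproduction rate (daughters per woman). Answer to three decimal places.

Proportion female at birth = 0.486.
Sum of ASFRs = 0.164 + 0.350 + 0.243 + 0.049 + 0.003 + 0.000 + 0.000 = 0.809
TFR = 5 × 0.809 = 4.045
GRR = 0.486 × 4.045 = 1.96587

1.966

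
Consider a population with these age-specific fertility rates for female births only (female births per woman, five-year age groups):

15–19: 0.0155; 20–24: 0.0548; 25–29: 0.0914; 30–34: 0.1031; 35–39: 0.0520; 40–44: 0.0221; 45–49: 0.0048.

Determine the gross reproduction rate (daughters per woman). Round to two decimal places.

Sum of female ASFRs = 0.0155 + 0.0548 + 0.0914 + 0.1031 + 0.0520 + 0.0221 + 0.0048 = 0.3437
GRR = 5 × 0.3437 = 1.7185

1.72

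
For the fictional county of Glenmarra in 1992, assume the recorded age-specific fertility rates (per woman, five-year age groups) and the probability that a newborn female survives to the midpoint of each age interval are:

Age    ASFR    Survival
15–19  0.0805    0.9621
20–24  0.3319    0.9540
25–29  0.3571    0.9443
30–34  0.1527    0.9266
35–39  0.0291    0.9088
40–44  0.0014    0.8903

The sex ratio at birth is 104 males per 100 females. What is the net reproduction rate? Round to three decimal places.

2.207

Proportion female at birth = 100 / (100 + 104) = 0.49020.
Survival-weighted fertility by age (5·fₓ·Sₓ):
  15–19: 5 × 0.0805 × 0.9621 = 0.38725
  20–24: 5 × 0.3319 × 0.9540 = 1.58316
  25–29: 5 × 0.3571 × 0.9443 = 1.68605
  30–34: 5 × 0.1527 × 0.9266 = 0.70746
  35–39: 5 × 0.0291 × 0.9088 = 0.13223
  40–44: 5 × 0.0014 × 0.8903 = 0.00623
Sum = 4.50238
NRR = 0.49020 × 4.50238 = 2.20707
NRR > 1, so each generation more than replaces itself.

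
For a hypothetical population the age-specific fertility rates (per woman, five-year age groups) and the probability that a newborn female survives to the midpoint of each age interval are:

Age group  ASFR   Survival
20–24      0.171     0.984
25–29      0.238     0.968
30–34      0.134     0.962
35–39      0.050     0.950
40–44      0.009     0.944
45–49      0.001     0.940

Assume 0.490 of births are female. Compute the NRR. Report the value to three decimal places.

Proportion female at birth = 0.490.
Survival-weighted fertility by age (5·fₓ·Sₓ):
  20–24: 5 × 0.171 × 0.984 = 0.84132
  25–29: 5 × 0.238 × 0.968 = 1.15192
  30–34: 5 × 0.134 × 0.962 = 0.64454
  35–39: 5 × 0.050 × 0.950 = 0.23750
  40–44: 5 × 0.009 × 0.944 = 0.04248
  45–49: 5 × 0.001 × 0.940 = 0.00470
Sum = 2.92246
NRR = 0.490 × 2.92246 = 1.43201
NRR > 1, so each generation more than replaces itself.

1.432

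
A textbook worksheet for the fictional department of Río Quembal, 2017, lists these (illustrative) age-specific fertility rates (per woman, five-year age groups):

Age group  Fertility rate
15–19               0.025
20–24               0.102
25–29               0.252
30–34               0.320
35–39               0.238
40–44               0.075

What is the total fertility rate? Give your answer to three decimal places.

5.060

Sum of ASFRs = 0.025 + 0.102 + 0.252 + 0.320 + 0.238 + 0.075 = 1.012
TFR = 5 × 1.012 = 5.06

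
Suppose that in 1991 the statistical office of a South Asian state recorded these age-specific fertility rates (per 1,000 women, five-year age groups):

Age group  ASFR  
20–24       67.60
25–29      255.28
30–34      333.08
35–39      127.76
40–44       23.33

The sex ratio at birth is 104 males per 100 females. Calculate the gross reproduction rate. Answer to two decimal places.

1.98

Proportion female at birth = 100 / (100 + 104) = 0.49020.
Sum of ASFRs = 67.60 + 255.28 + 333.08 + 127.76 + 23.33 = 807.05
TFR = 5 × 807.05 / 1000 = 4.03525
GRR = 0.49020 × 4.03525 = 1.97808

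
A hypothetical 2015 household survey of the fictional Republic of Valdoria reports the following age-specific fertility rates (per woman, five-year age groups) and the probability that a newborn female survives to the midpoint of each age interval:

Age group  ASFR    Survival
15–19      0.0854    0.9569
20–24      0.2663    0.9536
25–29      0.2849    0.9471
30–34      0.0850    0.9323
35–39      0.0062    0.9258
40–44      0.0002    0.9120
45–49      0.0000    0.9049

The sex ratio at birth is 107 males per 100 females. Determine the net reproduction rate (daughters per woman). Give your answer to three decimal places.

1.668

Proportion female at birth = 100 / (100 + 107) = 0.48309.
Each age group contributes 5 × ASFR × survival:
  15–19: 5 × 0.0854 × 0.9569 = 0.40860
  20–24: 5 × 0.2663 × 0.9536 = 1.26972
  25–29: 5 × 0.2849 × 0.9471 = 1.34914
  30–34: 5 × 0.0850 × 0.9323 = 0.39623
  35–39: 5 × 0.0062 × 0.9258 = 0.02870
  40–44: 5 × 0.0002 × 0.9120 = 0.00091
  45–49: 5 × 0.0000 × 0.9049 = 0.00000
Sum = 3.45330
NRR = 0.48309 × 3.45330 = 1.66825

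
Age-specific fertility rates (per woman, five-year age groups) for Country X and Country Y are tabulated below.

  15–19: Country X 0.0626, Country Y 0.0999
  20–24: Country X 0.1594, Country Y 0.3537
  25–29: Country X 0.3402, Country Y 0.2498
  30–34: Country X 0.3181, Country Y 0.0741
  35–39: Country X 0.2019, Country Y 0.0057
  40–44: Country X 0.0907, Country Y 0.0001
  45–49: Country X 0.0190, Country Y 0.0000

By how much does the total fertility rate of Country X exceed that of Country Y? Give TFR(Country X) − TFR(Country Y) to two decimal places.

2.04

Country X:
  Sum of ASFRs = 0.0626 + 0.1594 + 0.3402 + 0.3181 + 0.2019 + 0.0907 + 0.0190 = 1.1919
  TFR = 5 × 1.1919 = 5.9595
Country Y:
  Sum of ASFRs = 0.0999 + 0.3537 + 0.2498 + 0.0741 + 0.0057 + 0.0001 + 0.0000 = 0.7833
  TFR = 5 × 0.7833 = 3.9165
Difference = 5.9595 − 3.9165 = 2.043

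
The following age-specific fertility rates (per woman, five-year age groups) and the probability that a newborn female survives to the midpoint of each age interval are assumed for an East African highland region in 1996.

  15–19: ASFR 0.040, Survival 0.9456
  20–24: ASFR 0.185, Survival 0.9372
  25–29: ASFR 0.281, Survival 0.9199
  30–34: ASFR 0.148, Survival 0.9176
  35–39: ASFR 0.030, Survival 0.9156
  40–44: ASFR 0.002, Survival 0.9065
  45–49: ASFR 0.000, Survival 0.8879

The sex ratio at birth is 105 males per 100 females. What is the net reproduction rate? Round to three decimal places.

Proportion female at birth = 100 / (100 + 105) = 0.48780.
Each age group contributes 5 × ASFR × survival:
  15–19: 5 × 0.040 × 0.9456 = 0.18912
  20–24: 5 × 0.185 × 0.9372 = 0.86691
  25–29: 5 × 0.281 × 0.9199 = 1.29246
  30–34: 5 × 0.148 × 0.9176 = 0.67902
  35–39: 5 × 0.030 × 0.9156 = 0.13734
  40–44: 5 × 0.002 × 0.9065 = 0.00907
  45–49: 5 × 0.000 × 0.8879 = 0.00000
Sum = 3.17392
NRR = 0.48780 × 3.17392 = 1.54824
NRR > 1, so each generation more than replaces itself.

1.548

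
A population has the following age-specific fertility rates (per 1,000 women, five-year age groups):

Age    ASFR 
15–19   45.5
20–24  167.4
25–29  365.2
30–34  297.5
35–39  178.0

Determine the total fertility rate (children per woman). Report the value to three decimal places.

5.268

Sum of ASFRs = 45.5 + 167.4 + 365.2 + 297.5 + 178.0 = 1053.6
TFR = 5 × 1053.6 / 1000 = 5.268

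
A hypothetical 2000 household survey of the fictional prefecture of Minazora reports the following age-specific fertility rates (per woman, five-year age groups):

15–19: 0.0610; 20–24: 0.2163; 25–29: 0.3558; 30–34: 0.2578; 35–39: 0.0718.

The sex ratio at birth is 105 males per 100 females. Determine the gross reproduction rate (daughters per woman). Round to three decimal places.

2.348

Proportion female at birth = 100 / (100 + 105) = 0.48780.
Sum of ASFRs = 0.0610 + 0.2163 + 0.3558 + 0.2578 + 0.0718 = 0.9627
TFR = 5 × 0.9627 = 4.8135
GRR = 0.48780 × 4.8135 = 2.34803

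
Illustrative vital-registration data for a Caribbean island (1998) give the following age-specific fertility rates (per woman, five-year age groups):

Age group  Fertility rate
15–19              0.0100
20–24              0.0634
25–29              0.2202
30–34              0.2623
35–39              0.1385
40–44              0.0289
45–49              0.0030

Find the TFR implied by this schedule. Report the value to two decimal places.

Sum of ASFRs = 0.0100 + 0.0634 + 0.2202 + 0.2623 + 0.1385 + 0.0289 + 0.0030 = 0.7263
TFR = 5 × 0.7263 = 3.6315

3.63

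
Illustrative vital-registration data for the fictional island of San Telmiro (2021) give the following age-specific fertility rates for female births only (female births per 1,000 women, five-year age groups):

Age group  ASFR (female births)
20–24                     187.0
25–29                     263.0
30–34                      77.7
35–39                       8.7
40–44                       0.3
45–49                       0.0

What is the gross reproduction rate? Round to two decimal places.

Sum of female ASFRs = 187.0 + 263.0 + 77.7 + 8.7 + 0.3 + 0.0 = 536.7
GRR = 5 × 536.7 / 1000 = 2.6835

2.68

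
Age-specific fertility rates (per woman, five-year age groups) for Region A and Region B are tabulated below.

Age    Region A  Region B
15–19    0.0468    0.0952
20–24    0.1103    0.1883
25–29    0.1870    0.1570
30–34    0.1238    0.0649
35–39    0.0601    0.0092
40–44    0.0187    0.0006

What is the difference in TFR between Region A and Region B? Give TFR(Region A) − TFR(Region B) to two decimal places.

0.16

Region A:
  Sum of ASFRs = 0.0468 + 0.1103 + 0.1870 + 0.1238 + 0.0601 + 0.0187 = 0.5467
  TFR = 5 × 0.5467 = 2.7335
Region B:
  Sum of ASFRs = 0.0952 + 0.1883 + 0.1570 + 0.0649 + 0.0092 + 0.0006 = 0.5152
  TFR = 5 × 0.5152 = 2.576
Difference = 2.7335 − 2.576 = 0.1575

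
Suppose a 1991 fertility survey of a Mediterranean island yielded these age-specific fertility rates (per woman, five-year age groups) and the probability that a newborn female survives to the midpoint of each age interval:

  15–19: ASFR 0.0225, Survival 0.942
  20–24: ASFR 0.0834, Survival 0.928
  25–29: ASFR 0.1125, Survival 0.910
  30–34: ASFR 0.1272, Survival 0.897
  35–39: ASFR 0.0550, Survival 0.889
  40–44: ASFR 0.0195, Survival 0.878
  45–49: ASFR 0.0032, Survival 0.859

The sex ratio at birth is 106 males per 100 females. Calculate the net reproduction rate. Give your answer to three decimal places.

0.932

Proportion female at birth = 100 / (100 + 106) = 0.48544.
Weighting each age-specific rate by interval width and survival:
  15–19: 5 × 0.0225 × 0.942 = 0.10598
  20–24: 5 × 0.0834 × 0.928 = 0.38698
  25–29: 5 × 0.1125 × 0.910 = 0.51188
  30–34: 5 × 0.1272 × 0.897 = 0.57049
  35–39: 5 × 0.0550 × 0.889 = 0.24448
  40–44: 5 × 0.0195 × 0.878 = 0.08561
  45–49: 5 × 0.0032 × 0.859 = 0.01374
Sum = 1.91916
NRR = 0.48544 × 1.91916 = 0.93164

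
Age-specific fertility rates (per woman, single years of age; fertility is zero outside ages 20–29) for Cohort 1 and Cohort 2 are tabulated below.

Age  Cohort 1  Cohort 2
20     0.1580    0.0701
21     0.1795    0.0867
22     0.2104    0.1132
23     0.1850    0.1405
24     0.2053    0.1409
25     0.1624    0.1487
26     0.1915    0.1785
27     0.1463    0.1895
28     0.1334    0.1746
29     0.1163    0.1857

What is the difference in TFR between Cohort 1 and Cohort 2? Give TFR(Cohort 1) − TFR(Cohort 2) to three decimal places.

0.260

Cohort 1:
  Sum of ASFRs = 0.1580 + 0.1795 + 0.2104 + 0.1850 + 0.2053 + 0.1624 + 0.1915 + 0.1463 + 0.1334 + 0.1163 = 1.6881
  TFR = 1.6881
Cohort 2:
  Sum of ASFRs = 0.0701 + 0.0867 + 0.1132 + 0.1405 + 0.1409 + 0.1487 + 0.1785 + 0.1895 + 0.1746 + 0.1857 = 1.4284
  TFR = 1.4284
Difference = 1.6881 − 1.4284 = 0.2597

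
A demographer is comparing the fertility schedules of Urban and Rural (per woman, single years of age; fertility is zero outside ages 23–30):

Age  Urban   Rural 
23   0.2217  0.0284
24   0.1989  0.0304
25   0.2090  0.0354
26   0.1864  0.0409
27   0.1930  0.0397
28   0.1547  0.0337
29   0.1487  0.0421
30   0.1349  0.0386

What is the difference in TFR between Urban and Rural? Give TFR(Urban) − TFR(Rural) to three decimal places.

Urban:
  Sum of ASFRs = 0.2217 + 0.1989 + 0.2090 + 0.1864 + 0.1930 + 0.1547 + 0.1487 + 0.1349 = 1.4473
  TFR = 1.4473
Rural:
  Sum of ASFRs = 0.0284 + 0.0304 + 0.0354 + 0.0409 + 0.0397 + 0.0337 + 0.0421 + 0.0386 = 0.2892
  TFR = 0.2892
Difference = 1.4473 − 0.2892 = 1.1581

1.158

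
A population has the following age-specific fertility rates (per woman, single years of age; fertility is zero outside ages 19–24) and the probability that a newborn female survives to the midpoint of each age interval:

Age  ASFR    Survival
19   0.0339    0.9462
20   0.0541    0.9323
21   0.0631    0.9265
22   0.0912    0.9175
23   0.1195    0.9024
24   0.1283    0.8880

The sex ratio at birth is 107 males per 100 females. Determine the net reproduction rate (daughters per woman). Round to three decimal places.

0.216

Proportion female at birth = 100 / (100 + 107) = 0.48309.
Weighting each age-specific rate by interval width and survival:
  19: 1 × 0.0339 × 0.9462 = 0.03208
  20: 1 × 0.0541 × 0.9323 = 0.05044
  21: 1 × 0.0631 × 0.9265 = 0.05846
  22: 1 × 0.0912 × 0.9175 = 0.08368
  23: 1 × 0.1195 × 0.9024 = 0.10784
  24: 1 × 0.1283 × 0.8880 = 0.11393
Sum = 0.44643
NRR = 0.48309 × 0.44643 = 0.21567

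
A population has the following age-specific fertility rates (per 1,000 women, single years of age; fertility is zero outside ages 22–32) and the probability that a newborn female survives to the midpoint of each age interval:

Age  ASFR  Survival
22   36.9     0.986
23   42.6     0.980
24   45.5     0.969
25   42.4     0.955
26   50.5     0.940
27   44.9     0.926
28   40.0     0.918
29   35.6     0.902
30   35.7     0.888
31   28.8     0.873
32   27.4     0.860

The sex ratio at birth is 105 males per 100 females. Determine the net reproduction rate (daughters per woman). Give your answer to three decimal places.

0.196

Proportion female at birth = 100 / (100 + 105) = 0.48780.
Survival-weighted fertility by age (1·fₓ·Sₓ):
  22: 1 × 36.9/1000 × 0.986 = 0.03638
  23: 1 × 42.6/1000 × 0.980 = 0.04175
  24: 1 × 45.5/1000 × 0.969 = 0.04409
  25: 1 × 42.4/1000 × 0.955 = 0.04049
  26: 1 × 50.5/1000 × 0.940 = 0.04747
  27: 1 × 44.9/1000 × 0.926 = 0.04158
  28: 1 × 40.0/1000 × 0.918 = 0.03672
  29: 1 × 35.6/1000 × 0.902 = 0.03211
  30: 1 × 35.7/1000 × 0.888 = 0.03170
  31: 1 × 28.8/1000 × 0.873 = 0.02514
  32: 1 × 27.4/1000 × 0.860 = 0.02356
Sum = 0.40099
NRR = 0.48780 × 0.40099 = 0.19560
NRR < 1, so the cohort does not fully replace itself.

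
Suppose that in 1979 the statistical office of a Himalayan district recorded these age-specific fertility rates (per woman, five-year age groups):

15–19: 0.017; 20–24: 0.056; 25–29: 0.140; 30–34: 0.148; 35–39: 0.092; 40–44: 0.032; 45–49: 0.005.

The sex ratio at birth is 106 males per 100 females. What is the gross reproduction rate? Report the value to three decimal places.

Proportion female at birth = 100 / (100 + 106) = 0.48544.
Sum of ASFRs = 0.017 + 0.056 + 0.140 + 0.148 + 0.092 + 0.032 + 0.005 = 0.490
TFR = 5 × 0.490 = 2.45
GRR = 0.48544 × 2.45 = 1.18933

1.189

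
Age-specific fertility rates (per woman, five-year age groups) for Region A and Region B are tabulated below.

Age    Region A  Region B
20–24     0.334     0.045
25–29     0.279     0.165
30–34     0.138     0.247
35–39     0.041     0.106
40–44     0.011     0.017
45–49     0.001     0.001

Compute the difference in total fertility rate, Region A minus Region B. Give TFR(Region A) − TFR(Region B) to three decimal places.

Region A:
  Sum of ASFRs = 0.334 + 0.279 + 0.138 + 0.041 + 0.011 + 0.001 = 0.804
  TFR = 5 × 0.804 = 4.02
Region B:
  Sum of ASFRs = 0.045 + 0.165 + 0.247 + 0.106 + 0.017 + 0.001 = 0.581
  TFR = 5 × 0.581 = 2.905
Difference = 4.02 − 2.905 = 1.115

1.115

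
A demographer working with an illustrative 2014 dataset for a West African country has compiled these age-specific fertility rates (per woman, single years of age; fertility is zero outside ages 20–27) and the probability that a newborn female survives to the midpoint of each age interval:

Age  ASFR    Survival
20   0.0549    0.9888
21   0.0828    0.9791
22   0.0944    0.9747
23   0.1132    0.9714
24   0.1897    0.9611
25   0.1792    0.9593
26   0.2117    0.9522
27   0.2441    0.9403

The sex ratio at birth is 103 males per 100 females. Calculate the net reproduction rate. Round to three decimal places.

0.553

Proportion female at birth = 100 / (100 + 103) = 0.49261.
Each age group contributes 1 × ASFR × survival:
  20: 1 × 0.0549 × 0.9888 = 0.05429
  21: 1 × 0.0828 × 0.9791 = 0.08107
  22: 1 × 0.0944 × 0.9747 = 0.09201
  23: 1 × 0.1132 × 0.9714 = 0.10996
  24: 1 × 0.1897 × 0.9611 = 0.18232
  25: 1 × 0.1792 × 0.9593 = 0.17191
  26: 1 × 0.2117 × 0.9522 = 0.20158
  27: 1 × 0.2441 × 0.9403 = 0.22953
Sum = 1.12267
NRR = 0.49261 × 1.12267 = 0.55304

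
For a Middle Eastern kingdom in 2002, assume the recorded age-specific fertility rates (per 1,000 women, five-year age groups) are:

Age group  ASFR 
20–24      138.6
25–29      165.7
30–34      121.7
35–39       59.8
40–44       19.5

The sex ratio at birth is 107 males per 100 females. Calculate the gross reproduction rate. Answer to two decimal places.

1.22

Proportion female at birth = 100 / (100 + 107) = 0.48309.
Sum of ASFRs = 138.6 + 165.7 + 121.7 + 59.8 + 19.5 = 505.3
TFR = 5 × 505.3 / 1000 = 2.5265
GRR = 0.48309 × 2.5265 = 1.22053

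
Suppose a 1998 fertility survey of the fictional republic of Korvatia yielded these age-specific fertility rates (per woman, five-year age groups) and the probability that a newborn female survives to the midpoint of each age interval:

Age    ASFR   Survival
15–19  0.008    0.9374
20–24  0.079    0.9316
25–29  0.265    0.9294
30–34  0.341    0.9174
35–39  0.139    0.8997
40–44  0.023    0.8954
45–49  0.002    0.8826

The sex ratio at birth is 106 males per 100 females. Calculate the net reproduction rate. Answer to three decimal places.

Proportion female at birth = 100 / (100 + 106) = 0.48544.
Per-age-group product (5 × ASFR × survival probability):
  15–19: 5 × 0.008 × 0.9374 = 0.03750
  20–24: 5 × 0.079 × 0.9316 = 0.36798
  25–29: 5 × 0.265 × 0.9294 = 1.23146
  30–34: 5 × 0.341 × 0.9174 = 1.56417
  35–39: 5 × 0.139 × 0.8997 = 0.62529
  40–44: 5 × 0.023 × 0.8954 = 0.10297
  45–49: 5 × 0.002 × 0.8826 = 0.00883
Sum = 3.93820
NRR = 0.48544 × 3.93820 = 1.91176
An NRR exceeding 1 indicates intrinsic growth under these rates.

1.912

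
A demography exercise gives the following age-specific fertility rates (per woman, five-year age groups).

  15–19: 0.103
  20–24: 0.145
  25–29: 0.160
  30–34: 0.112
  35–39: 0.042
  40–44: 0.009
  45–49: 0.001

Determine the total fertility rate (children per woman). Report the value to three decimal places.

2.860

Sum of ASFRs = 0.103 + 0.145 + 0.160 + 0.112 + 0.042 + 0.009 + 0.001 = 0.572
TFR = 5 × 0.572 = 2.86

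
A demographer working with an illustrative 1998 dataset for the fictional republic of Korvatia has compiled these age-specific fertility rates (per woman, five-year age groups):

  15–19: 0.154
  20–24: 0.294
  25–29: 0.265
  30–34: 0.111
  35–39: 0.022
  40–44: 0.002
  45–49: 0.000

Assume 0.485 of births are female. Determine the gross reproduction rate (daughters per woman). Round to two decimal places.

Proportion female at birth = 0.485.
Sum of ASFRs = 0.154 + 0.294 + 0.265 + 0.111 + 0.022 + 0.002 + 0.000 = 0.848
TFR = 5 × 0.848 = 4.24
GRR = 0.485 × 4.24 = 2.05640

2.06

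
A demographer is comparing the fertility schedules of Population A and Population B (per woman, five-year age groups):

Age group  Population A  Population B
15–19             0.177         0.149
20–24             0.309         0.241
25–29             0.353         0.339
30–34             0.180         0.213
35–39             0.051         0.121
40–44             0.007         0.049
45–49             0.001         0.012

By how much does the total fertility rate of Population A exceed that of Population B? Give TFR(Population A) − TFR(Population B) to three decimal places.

Population A:
  Sum of ASFRs = 0.177 + 0.309 + 0.353 + 0.180 + 0.051 + 0.007 + 0.001 = 1.078
  TFR = 5 × 1.078 = 5.39
Population B:
  Sum of ASFRs = 0.149 + 0.241 + 0.339 + 0.213 + 0.121 + 0.049 + 0.012 = 1.124
  TFR = 5 × 1.124 = 5.62
Difference = 5.39 − 5.62 = -0.23

-0.230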